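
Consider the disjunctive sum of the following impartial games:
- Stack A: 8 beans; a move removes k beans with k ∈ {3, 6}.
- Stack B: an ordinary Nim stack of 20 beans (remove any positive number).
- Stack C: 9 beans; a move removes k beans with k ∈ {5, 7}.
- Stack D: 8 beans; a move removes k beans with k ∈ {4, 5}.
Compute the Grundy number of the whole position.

21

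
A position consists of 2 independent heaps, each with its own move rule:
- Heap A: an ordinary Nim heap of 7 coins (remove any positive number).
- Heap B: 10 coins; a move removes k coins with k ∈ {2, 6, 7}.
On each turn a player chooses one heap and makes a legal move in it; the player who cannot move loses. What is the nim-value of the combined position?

Heap A is a plain Nim heap of size 7, so its Grundy value is 7.
Grundy values for heap B (subtraction set {2, 6, 7}):
k:     0  1  2  3  4  5  6  7  8  9 10
g(k):  0  0  1  1  0  0  1  1  2  0  3
So g(10) = 3.
By the Sprague-Grundy theorem, the Grundy value of a sum of independent games is the XOR of the component values.
Combined value = 7 ⊕ 3 = 4.

4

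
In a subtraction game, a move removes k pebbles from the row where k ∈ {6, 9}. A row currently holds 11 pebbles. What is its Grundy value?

1

Build the Grundy sequence with g(k) = mex{g(k−s) : s ∈ {6, 9}, s ≤ k}:
k:     0  1  2  3  4  5  6  7  8  9 10 11
g(k):  0  0  0  0  0  0  1  1  1  1  1  1
So g(11) = 1.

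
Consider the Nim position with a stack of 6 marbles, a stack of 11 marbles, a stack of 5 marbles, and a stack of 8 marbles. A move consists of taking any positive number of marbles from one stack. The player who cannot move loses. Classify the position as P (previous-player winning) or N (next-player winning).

Bitwise XOR of the heap sizes:
  0110  (6)
  1011  (11)
  0101  (5)
  1000  (8)
  ----
  0000  (0)
The nim-sum is 0, so this is a P-position: the player to move is in a losing position under optimal play.

P-position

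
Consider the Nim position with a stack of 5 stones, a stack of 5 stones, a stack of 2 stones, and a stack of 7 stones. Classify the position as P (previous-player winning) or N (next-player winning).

N-position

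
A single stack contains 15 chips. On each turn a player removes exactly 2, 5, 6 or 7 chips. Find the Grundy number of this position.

1

Compute g(0), g(1), … for moves {2, 5, 6, 7}:
k:     0  1  2  3  4  5  6  7  8  9 10 11 12 13 14 15
g(k):  0  0  1  1  0  2  1  3  2  2  3  3  0  0  1  1
So g(15) = 1.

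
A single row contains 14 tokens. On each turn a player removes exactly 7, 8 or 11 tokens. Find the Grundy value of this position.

2

Compute g(0), g(1), … for moves {7, 8, 11}:
k:     0  1  2  3  4  5  6  7  8  9 10 11 12 13 14
g(k):  0  0  0  0  0  0  0  1  1  1  1  1  1  1  2
So g(14) = 2.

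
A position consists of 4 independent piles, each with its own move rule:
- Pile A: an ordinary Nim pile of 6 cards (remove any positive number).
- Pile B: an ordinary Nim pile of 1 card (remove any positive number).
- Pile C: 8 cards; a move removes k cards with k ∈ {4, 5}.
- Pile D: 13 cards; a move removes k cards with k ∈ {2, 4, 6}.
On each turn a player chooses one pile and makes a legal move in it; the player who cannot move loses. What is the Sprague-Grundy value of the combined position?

7

Pile A is a plain Nim pile of size 6, so its Grundy value is 6.
Pile B is a plain Nim pile of size 1, so its Grundy value is 1.
Build the Grundy sequence for pile C with g(k) = mex{g(k−s) : s ∈ {4, 5}, s ≤ k}:
k:     0  1  2  3  4  5  6  7  8
g(k):  0  0  0  0  1  1  1  1  2
So g(8) = 2.
Build the Grundy sequence for pile D with g(k) = mex{g(k−s) : s ∈ {2, 4, 6}, s ≤ k}:
k:     0  1  2  3  4  5  6  7  8  9 10 11 12 13
g(k):  0  0  1  1  2  2  3  3  0  0  1  1  2  2
So g(13) = 2.
The value of a disjunctive sum is the nim-sum of the parts.
Combined value = 6 ⊕ 1 ⊕ 2 ⊕ 2 = 7.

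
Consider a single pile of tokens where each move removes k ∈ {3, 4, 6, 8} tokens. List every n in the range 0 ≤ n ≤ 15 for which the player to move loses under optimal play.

0, 1, 2, 11, 12, 13

Grundy values for subtraction set {3, 4, 6, 8}:
k:     0  1  2  3  4  5  6  7  8  9 10 11 12 13 14 15
g(k):  0  0  0  1  1  1  2  2  2  3  3  0  0  0  1  1
The P-positions (g = 0) in 0..15 are 0, 1, 2, 11, 12, 13.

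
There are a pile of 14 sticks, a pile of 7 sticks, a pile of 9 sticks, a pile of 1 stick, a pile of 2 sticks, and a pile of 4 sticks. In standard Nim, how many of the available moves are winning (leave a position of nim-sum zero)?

Compute the nim-sum pairwise:
14 XOR 7 = 9
9 XOR 9 = 0
0 XOR 1 = 1
1 XOR 2 = 3
3 XOR 4 = 7
The overall nim-sum is X = 7. A pile of size p has a winning move iff p XOR X < p (reduce it to p XOR X).
  14: 14 XOR 7 = 9 < 14 — winning move (to 9).
  7: 7 XOR 7 = 0 < 7 — winning move (to 0).
  9: 9 XOR 7 = 14 ≥ 9 — no move.
  1: 1 XOR 7 = 6 ≥ 1 — no move.
  2: 2 XOR 7 = 5 ≥ 2 — no move.
  4: 4 XOR 7 = 3 < 4 — winning move (to 3).
That gives 3 winning moves.

3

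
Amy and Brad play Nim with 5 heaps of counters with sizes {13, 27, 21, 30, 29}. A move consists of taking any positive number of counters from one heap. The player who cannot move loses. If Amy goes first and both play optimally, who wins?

Nim-sum: 13 ⊕ 27 ⊕ 21 ⊕ 30 ⊕ 29 = 0.
The nim-sum is 0, so this is a P-position: the player to move is in a losing position under optimal play; Amy is about to move from it and so loses — Brad wins.

Brad wins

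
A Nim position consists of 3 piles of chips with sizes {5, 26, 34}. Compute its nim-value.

61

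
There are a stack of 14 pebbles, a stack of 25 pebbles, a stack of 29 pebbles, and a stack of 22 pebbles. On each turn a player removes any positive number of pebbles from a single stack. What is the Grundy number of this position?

28

Nim-sum: 14 XOR 25 XOR 29 XOR 22 = 28.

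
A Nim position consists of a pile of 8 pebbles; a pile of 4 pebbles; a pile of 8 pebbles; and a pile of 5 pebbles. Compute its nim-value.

Nim-sum: 8 ⊕ 4 ⊕ 8 ⊕ 5 = 1.

1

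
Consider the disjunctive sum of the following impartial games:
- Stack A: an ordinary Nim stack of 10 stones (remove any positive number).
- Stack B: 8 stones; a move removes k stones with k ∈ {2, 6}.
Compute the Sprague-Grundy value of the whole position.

10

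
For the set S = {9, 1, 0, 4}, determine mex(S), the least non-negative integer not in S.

2

The values 0, 1 are all present; 2 is the first non-negative integer missing from the set.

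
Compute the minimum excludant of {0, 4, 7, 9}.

1

0 is in the set but 1 is not, so the mex is 1.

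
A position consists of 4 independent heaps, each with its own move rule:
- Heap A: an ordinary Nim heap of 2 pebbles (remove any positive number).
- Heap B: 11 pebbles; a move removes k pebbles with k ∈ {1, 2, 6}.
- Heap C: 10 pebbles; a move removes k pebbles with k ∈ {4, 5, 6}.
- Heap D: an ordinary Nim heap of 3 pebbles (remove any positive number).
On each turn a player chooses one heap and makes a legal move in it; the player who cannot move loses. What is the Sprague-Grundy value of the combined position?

0

Heap A is a plain Nim heap of size 2, so its Grundy value is 2.
Grundy values for heap B (subtraction set {1, 2, 6}):
g(0) = mex{} = 0
g(1) = mex{0} = 1
g(2) = mex{0,1} = 2
g(3) = mex{1,2} = 0
g(4) = mex{0,2} = 1
g(5) = mex{0,1} = 2
g(6) = mex{0,1,2} = 3
g(7) = mex{1,2,3} = 0
g(8) = mex{0,2,3} = 1
g(9) = mex{0,1} = 2
g(10) = mex{1,2} = 0
g(11) = mex{0,2} = 1
So g(11) = 1.
For heap C, compute g(0), g(1), … with moves {4, 5, 6}:
k:     0  1  2  3  4  5  6  7  8  9 10
g(k):  0  0  0  0  1  1  1  1  2  2  0
So g(10) = 0.
Heap D is a plain Nim heap of size 3, so its Grundy value is 3.
The value of a disjunctive sum is the nim-sum of the parts.
Combined value = 2 XOR 1 XOR 0 XOR 3 = 0.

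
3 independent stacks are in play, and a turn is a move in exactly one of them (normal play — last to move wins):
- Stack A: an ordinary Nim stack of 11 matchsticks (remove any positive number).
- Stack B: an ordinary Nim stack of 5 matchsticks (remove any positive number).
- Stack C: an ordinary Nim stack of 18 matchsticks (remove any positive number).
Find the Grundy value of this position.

28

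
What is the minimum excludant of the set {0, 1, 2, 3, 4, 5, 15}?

6

The values 0, 1, 2, 3, 4, 5 are all present; 6 is the first non-negative integer missing from the set.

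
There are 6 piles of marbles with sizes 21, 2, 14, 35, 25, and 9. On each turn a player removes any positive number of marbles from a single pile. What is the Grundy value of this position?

42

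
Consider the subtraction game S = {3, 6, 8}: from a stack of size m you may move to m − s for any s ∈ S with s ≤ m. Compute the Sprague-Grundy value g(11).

0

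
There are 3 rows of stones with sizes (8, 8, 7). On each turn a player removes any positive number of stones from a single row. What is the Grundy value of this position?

7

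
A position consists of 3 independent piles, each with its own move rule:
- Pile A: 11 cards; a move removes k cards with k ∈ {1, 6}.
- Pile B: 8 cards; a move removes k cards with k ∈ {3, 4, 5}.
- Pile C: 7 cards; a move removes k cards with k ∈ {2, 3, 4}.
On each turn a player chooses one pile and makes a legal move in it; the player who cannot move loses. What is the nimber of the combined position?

0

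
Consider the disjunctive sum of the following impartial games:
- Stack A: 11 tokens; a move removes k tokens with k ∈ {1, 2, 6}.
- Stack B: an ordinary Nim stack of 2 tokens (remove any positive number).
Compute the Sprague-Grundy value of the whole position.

Build the Grundy sequence for stack A with g(k) = mex{g(k−s) : s ∈ {1, 2, 6}, s ≤ k}:
k:     0  1  2  3  4  5  6  7  8  9 10 11
g(k):  0  1  2  0  1  2  3  0  1  2  0  1
So g(11) = 1.
Stack B is a plain Nim stack of size 2, so its Grundy value is 2.
The value of a disjunctive sum is the nim-sum of the parts.
Combined value = 1 ⊕ 2 = 3.

3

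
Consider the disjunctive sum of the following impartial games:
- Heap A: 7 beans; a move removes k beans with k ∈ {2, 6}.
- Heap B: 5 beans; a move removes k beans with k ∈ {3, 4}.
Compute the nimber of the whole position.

Build the Grundy sequence for heap A with g(k) = mex{g(k−s) : s ∈ {2, 6}, s ≤ k}:
g(0) = mex{} = 0
g(1) = mex{} = 0
g(2) = mex{0} = 1
g(3) = mex{0} = 1
g(4) = mex{1} = 0
g(5) = mex{1} = 0
g(6) = mex{0} = 1
g(7) = mex{0} = 1
So g(7) = 1.
For heap B, compute g(0), g(1), … with moves {3, 4}:
g(0) = mex{} = 0
g(1) = mex{} = 0
g(2) = mex{} = 0
g(3) = mex{0} = 1
g(4) = mex{0} = 1
g(5) = mex{0} = 1
So g(5) = 1.
By the Sprague-Grundy theorem, the Grundy value of a sum of independent games is the XOR of the component values.
Combined value = 1 ⊕ 1 = 0.

0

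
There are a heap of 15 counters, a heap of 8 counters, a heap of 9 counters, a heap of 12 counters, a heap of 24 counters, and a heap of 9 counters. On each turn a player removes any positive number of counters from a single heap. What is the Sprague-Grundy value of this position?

Nim-sum: 15 ^ 8 ^ 9 ^ 12 ^ 24 ^ 9 = 19.

19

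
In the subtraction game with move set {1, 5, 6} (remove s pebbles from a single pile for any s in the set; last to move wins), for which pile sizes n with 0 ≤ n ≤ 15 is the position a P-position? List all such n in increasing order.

0, 2, 4, 11, 13, 15

Compute g(0), g(1), … for moves {1, 5, 6}:
k:     0  1  2  3  4  5  6  7  8  9 10 11 12 13 14 15
g(k):  0  1  0  1  0  1  2  3  2  3  2  0  1  0  1  0
The P-positions (g = 0) in 0..15 are 0, 2, 4, 11, 13, 15.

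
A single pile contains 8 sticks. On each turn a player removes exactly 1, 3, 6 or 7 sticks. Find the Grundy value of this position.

Build the Grundy sequence with g(k) = mex{g(k−s) : s ∈ {1, 3, 6, 7}, s ≤ k}:
g(0) = mex{} = 0
g(1) = mex{0} = 1
g(2) = mex{1} = 0
g(3) = mex{0} = 1
g(4) = mex{1} = 0
g(5) = mex{0} = 1
g(6) = mex{0,1} = 2
g(7) = mex{0,1,2} = 3
g(8) = mex{0,1,3} = 2
So g(8) = 2.

2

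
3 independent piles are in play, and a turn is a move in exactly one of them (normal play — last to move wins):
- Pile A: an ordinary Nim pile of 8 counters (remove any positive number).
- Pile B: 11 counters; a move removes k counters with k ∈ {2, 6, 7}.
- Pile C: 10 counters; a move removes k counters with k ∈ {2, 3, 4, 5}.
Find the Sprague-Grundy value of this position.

8

Pile A is a plain Nim pile of size 8, so its Grundy value is 8.
Build the Grundy sequence for pile B with g(k) = mex{g(k−s) : s ∈ {2, 6, 7}, s ≤ k}:
g(0) = mex{} = 0
g(1) = mex{} = 0
g(2) = mex{0} = 1
g(3) = mex{0} = 1
g(4) = mex{1} = 0
g(5) = mex{1} = 0
g(6) = mex{0} = 1
g(7) = mex{0} = 1
g(8) = mex{0,1} = 2
g(9) = mex{1} = 0
g(10) = mex{0,1,2} = 3
g(11) = mex{0} = 1
So g(11) = 1.
For pile C, compute g(0), g(1), … with moves {2, 3, 4, 5}:
k:     0  1  2  3  4  5  6  7  8  9 10
g(k):  0  0  1  1  2  2  3  0  0  1  1
So g(10) = 1.
The value of a disjunctive sum is the nim-sum of the parts.
Combined value = 8 XOR 1 XOR 1 = 8.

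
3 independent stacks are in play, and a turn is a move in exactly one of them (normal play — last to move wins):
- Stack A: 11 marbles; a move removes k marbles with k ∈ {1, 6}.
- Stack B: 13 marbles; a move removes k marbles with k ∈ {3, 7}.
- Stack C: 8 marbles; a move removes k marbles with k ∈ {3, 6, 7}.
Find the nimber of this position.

3

Grundy values for stack A (subtraction set {1, 6}):
k:     0  1  2  3  4  5  6  7  8  9 10 11
g(k):  0  1  0  1  0  1  2  0  1  0  1  0
So g(11) = 0.
Build the Grundy sequence for stack B with g(k) = mex{g(k−s) : s ∈ {3, 7}, s ≤ k}:
k:     0  1  2  3  4  5  6  7  8  9 10 11 12 13
g(k):  0  0  0  1  1  1  0  2  2  1  0  0  0  1
So g(13) = 1.
Build the Grundy sequence for stack C with g(k) = mex{g(k−s) : s ∈ {3, 6, 7}, s ≤ k}:
g(0) = mex{} = 0
g(1) = mex{} = 0
g(2) = mex{} = 0
g(3) = mex{0} = 1
g(4) = mex{0} = 1
g(5) = mex{0} = 1
g(6) = mex{0,1} = 2
g(7) = mex{0,1} = 2
g(8) = mex{0,1} = 2
So g(8) = 2.
The value of a disjunctive sum is the nim-sum of the parts.
Combined value = 0 ⊕ 1 ⊕ 2 = 3.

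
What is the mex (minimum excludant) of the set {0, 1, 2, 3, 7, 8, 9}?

4

The values 0, 1, 2, 3 are all present; 4 is the first non-negative integer missing from the set.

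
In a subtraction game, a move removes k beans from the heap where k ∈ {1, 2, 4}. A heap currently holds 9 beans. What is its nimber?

0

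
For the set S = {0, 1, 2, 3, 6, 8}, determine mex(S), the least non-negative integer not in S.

4

The values 0, 1, 2, 3 are all present; 4 is the first non-negative integer missing from the set.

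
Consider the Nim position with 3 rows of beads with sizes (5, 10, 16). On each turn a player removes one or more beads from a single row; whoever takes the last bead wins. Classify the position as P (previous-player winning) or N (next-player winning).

Compute the nim-sum pairwise:
5 ⊕ 10 = 15
15 ⊕ 16 = 31
The nim-sum is 31 ≠ 0, so this is an N-position: the player to move can win.

N-position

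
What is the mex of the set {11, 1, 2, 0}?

3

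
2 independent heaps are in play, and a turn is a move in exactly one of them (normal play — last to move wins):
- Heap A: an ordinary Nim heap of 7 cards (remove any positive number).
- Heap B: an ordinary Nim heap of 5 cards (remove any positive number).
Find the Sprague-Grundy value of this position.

2

Heap A is a plain Nim heap of size 7, so its Grundy value is 7.
Heap B is a plain Nim heap of size 5, so its Grundy value is 5.
By the Sprague-Grundy theorem, the Grundy value of a sum of independent games is the XOR of the component values.
Combined value = 7 ⊕ 5 = 2.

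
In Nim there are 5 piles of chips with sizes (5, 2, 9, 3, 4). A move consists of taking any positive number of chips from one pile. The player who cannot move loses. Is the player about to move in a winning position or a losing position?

Compute the nim-sum pairwise:
5 ^ 2 = 7
7 ^ 9 = 14
14 ^ 3 = 13
13 ^ 4 = 9
The nim-sum is 9 ≠ 0, so this is an N-position: the player to move can win.

Winning position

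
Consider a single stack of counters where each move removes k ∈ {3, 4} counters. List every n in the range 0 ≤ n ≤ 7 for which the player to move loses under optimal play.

0, 1, 2, 7

Grundy values for subtraction set {3, 4}:
g(0) = mex{} = 0
g(1) = mex{} = 0
g(2) = mex{} = 0
g(3) = mex{0} = 1
g(4) = mex{0} = 1
g(5) = mex{0} = 1
g(6) = mex{0,1} = 2
g(7) = mex{1} = 0
The P-positions (g = 0) in 0..7 are 0, 1, 2, 7.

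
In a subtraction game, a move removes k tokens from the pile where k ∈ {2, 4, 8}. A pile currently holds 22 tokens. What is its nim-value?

2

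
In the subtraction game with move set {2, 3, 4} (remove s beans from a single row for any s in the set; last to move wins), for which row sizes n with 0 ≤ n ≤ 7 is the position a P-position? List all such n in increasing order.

0, 1, 6, 7

Build the Grundy sequence with g(k) = mex{g(k−s) : s ∈ {2, 3, 4}, s ≤ k}:
g(0) = mex{} = 0
g(1) = mex{} = 0
g(2) = mex{0} = 1
g(3) = mex{0} = 1
g(4) = mex{0,1} = 2
g(5) = mex{0,1} = 2
g(6) = mex{1,2} = 0
g(7) = mex{1,2} = 0
The P-positions (g = 0) in 0..7 are 0, 1, 6, 7.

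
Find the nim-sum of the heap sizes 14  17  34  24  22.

Nim-sum: 14 XOR 17 XOR 34 XOR 24 XOR 22 = 51.

51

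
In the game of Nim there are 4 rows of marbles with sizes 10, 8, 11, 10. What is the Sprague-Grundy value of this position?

Compute the nim-sum pairwise:
10 ⊕ 8 = 2
2 ⊕ 11 = 9
9 ⊕ 10 = 3

3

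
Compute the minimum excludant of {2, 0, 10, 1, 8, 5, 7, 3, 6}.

4

The values 0, 1, 2, 3 are all present; 4 is the first non-negative integer missing from the set.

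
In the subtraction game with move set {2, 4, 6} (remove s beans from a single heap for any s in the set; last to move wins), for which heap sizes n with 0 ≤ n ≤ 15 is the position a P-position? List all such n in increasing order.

0, 1, 8, 9

Build the Grundy sequence with g(k) = mex{g(k−s) : s ∈ {2, 4, 6}, s ≤ k}:
k:     0  1  2  3  4  5  6  7  8  9 10 11 12 13 14 15
g(k):  0  0  1  1  2  2  3  3  0  0  1  1  2  2  3  3
The P-positions (g = 0) in 0..15 are 0, 1, 8, 9.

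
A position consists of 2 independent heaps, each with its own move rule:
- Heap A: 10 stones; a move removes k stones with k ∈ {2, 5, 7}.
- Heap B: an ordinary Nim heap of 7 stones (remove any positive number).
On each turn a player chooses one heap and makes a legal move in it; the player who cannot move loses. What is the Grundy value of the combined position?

Build the Grundy sequence for heap A with g(k) = mex{g(k−s) : s ∈ {2, 5, 7}, s ≤ k}:
k:     0  1  2  3  4  5  6  7  8  9 10
g(k):  0  0  1  1  0  2  1  3  2  2  0
So g(10) = 0.
Heap B is a plain Nim heap of size 7, so its Grundy value is 7.
By the Sprague-Grundy theorem, the Grundy value of a sum of independent games is the XOR of the component values.
Combined value = 0 ⊕ 7 = 7.

7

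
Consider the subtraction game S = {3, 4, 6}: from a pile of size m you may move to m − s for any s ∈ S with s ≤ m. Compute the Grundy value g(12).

1

Compute g(0), g(1), … for moves {3, 4, 6}:
k:     0  1  2  3  4  5  6  7  8  9 10 11 12
g(k):  0  0  0  1  1  1  2  2  2  0  0  0  1
So g(12) = 1.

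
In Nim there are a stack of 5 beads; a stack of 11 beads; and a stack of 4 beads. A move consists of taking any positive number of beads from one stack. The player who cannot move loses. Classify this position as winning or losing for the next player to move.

Nim-sum: 5 XOR 11 XOR 4 = 10.
The nim-sum is 10 ≠ 0, so this is an N-position: the player to move can win.

Winning position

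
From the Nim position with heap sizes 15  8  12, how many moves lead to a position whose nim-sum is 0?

Compute the nim-sum pairwise:
15 ⊕ 8 = 7
7 ⊕ 12 = 11
The overall nim-sum is X = 11. A heap of size p has a winning move iff p XOR X < p (reduce it to p XOR X).
  15: 15 XOR 11 = 4 < 15 — winning move (to 4).
  8: 8 XOR 11 = 3 < 8 — winning move (to 3).
  12: 12 XOR 11 = 7 < 12 — winning move (to 7).
That gives 3 winning moves.

3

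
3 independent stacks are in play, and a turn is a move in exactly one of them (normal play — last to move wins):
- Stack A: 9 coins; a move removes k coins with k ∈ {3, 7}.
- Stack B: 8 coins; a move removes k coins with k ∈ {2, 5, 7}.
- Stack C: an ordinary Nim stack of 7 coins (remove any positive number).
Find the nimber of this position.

4

Build the Grundy sequence for stack A with g(k) = mex{g(k−s) : s ∈ {3, 7}, s ≤ k}:
g(0) = mex{} = 0
g(1) = mex{} = 0
g(2) = mex{} = 0
g(3) = mex{0} = 1
g(4) = mex{0} = 1
g(5) = mex{0} = 1
g(6) = mex{1} = 0
g(7) = mex{0,1} = 2
g(8) = mex{0,1} = 2
g(9) = mex{0} = 1
So g(9) = 1.
For stack B, compute g(0), g(1), … with moves {2, 5, 7}:
k:     0  1  2  3  4  5  6  7  8
g(k):  0  0  1  1  0  2  1  3  2
So g(8) = 2.
Stack C is a plain Nim stack of size 7, so its Grundy value is 7.
The value of a disjunctive sum is the nim-sum of the parts.
Combined value = 1 XOR 2 XOR 7 = 4.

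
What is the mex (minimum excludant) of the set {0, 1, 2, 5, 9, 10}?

The values 0, 1, 2 are all present; 3 is the first non-negative integer missing from the set.

3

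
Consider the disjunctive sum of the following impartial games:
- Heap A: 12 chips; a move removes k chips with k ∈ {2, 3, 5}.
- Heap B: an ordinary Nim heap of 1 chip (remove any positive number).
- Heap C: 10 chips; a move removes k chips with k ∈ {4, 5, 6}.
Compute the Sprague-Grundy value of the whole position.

For heap A, compute g(0), g(1), … with moves {2, 3, 5}:
k:     0  1  2  3  4  5  6  7  8  9 10 11 12
g(k):  0  0  1  1  2  2  3  0  0  1  1  2  2
So g(12) = 2.
Heap B is a plain Nim heap of size 1, so its Grundy value is 1.
For heap C, compute g(0), g(1), … with moves {4, 5, 6}:
k:     0  1  2  3  4  5  6  7  8  9 10
g(k):  0  0  0  0  1  1  1  1  2  2  0
So g(10) = 0.
The value of a disjunctive sum is the nim-sum of the parts.
Combined value = 2 XOR 1 XOR 0 = 3.

3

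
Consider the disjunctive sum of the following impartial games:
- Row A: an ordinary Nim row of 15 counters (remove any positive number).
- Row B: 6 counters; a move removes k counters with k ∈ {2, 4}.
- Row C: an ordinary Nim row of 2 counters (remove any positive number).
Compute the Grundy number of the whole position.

Row A is a plain Nim row of size 15, so its Grundy value is 15.
Build the Grundy sequence for row B with g(k) = mex{g(k−s) : s ∈ {2, 4}, s ≤ k}:
k:     0  1  2  3  4  5  6
g(k):  0  0  1  1  2  2  0
So g(6) = 0.
Row C is a plain Nim row of size 2, so its Grundy value is 2.
The value of a disjunctive sum is the nim-sum of the parts.
Combined value = 15 ⊕ 0 ⊕ 2 = 13.

13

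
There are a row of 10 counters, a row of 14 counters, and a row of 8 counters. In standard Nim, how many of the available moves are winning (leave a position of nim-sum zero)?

3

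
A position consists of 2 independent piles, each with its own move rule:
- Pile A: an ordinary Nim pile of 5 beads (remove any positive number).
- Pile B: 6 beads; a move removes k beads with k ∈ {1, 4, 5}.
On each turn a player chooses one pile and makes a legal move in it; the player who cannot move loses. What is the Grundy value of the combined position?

Pile A is a plain Nim pile of size 5, so its Grundy value is 5.
For pile B, compute g(0), g(1), … with moves {1, 4, 5}:
k:     0  1  2  3  4  5  6
g(k):  0  1  0  1  2  3  2
So g(6) = 2.
The value of a disjunctive sum is the nim-sum of the parts.
Combined value = 5 ⊕ 2 = 7.

7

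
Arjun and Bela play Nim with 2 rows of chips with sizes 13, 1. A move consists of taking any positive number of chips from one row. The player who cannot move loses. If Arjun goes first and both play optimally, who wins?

Write each in binary and XOR column by column:
  1101  (13)
  0001  (1)
  ----
  1100  (12)
The nim-sum is 12 ≠ 0, so this is an N-position: the player to move can win; Arjun has a winning move.

Arjun wins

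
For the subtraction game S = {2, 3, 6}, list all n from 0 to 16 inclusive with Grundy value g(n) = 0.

0, 1, 5, 9, 10, 14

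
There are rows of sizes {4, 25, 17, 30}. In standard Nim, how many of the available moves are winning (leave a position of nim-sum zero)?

3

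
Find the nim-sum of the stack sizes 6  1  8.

Compute the nim-sum pairwise:
6 XOR 1 = 7
7 XOR 8 = 15

15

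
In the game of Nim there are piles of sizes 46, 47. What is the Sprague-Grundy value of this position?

1

Compute the nim-sum pairwise:
46 XOR 47 = 1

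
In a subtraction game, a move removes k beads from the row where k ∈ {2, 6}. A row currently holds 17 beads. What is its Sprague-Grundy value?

Build the Grundy sequence with g(k) = mex{g(k−s) : s ∈ {2, 6}, s ≤ k}:
k:     0  1  2  3  4  5  6  7  8  9 10 11 12 13 14 15 16 17
g(k):  0  0  1  1  0  0  1  1  0  0  1  1  0  0  1  1  0  0
So g(17) = 0.

0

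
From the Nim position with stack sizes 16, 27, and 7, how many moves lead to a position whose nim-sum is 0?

In binary:
  10000  (16)
  11011  (27)
  00111  (7)
  -----
  01100  (12)
The overall nim-sum is X = 12. A stack of size p has a winning move iff p XOR X < p (reduce it to p XOR X).
  16: 16 XOR 12 = 28 ≥ 16 — no move.
  27: 27 XOR 12 = 23 < 27 — winning move (to 23).
  7: 7 XOR 12 = 11 ≥ 7 — no move.
That gives 1 winning move.

1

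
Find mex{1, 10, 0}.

The values 0, 1 are all present; 2 is the first non-negative integer missing from the set.

2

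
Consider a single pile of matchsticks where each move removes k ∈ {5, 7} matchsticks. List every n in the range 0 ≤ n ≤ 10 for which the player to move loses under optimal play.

Build the Grundy sequence with g(k) = mex{g(k−s) : s ∈ {5, 7}, s ≤ k}:
g(0) = mex{} = 0
g(1) = mex{} = 0
g(2) = mex{} = 0
g(3) = mex{} = 0
g(4) = mex{} = 0
g(5) = mex{0} = 1
g(6) = mex{0} = 1
g(7) = mex{0} = 1
g(8) = mex{0} = 1
g(9) = mex{0} = 1
g(10) = mex{0,1} = 2
The P-positions (g = 0) in 0..10 are 0, 1, 2, 3, 4.

0, 1, 2, 3, 4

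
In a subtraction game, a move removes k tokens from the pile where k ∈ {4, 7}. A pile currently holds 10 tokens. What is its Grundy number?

2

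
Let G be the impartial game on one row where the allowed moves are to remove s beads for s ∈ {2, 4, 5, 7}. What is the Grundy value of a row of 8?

Grundy values for subtraction set {2, 4, 5, 7}:
g(0) = mex{} = 0
g(1) = mex{} = 0
g(2) = mex{0} = 1
g(3) = mex{0} = 1
g(4) = mex{0,1} = 2
g(5) = mex{0,1} = 2
g(6) = mex{0,1,2} = 3
g(7) = mex{0,1,2} = 3
g(8) = mex{0,1,2,3} = 4
So g(8) = 4.

4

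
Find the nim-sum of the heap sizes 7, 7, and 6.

6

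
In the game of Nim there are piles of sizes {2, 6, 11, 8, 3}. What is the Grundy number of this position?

4

Compute the nim-sum pairwise:
2 ⊕ 6 = 4
4 ⊕ 11 = 15
15 ⊕ 8 = 7
7 ⊕ 3 = 4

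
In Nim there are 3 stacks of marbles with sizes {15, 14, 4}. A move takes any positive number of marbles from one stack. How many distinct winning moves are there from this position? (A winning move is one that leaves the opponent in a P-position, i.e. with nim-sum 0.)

3

Nim-sum: 15 ⊕ 14 ⊕ 4 = 5.
The overall nim-sum is X = 5. A stack of size p has a winning move iff p XOR X < p (reduce it to p XOR X).
  15: 15 XOR 5 = 10 < 15 — winning move (to 10).
  14: 14 XOR 5 = 11 < 14 — winning move (to 11).
  4: 4 XOR 5 = 1 < 4 — winning move (to 1).
That gives 3 winning moves.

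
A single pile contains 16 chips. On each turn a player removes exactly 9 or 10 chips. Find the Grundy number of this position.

1

Build the Grundy sequence with g(k) = mex{g(k−s) : s ∈ {9, 10}, s ≤ k}:
k:     0  1  2  3  4  5  6  7  8  9 10 11 12 13 14 15 16
g(k):  0  0  0  0  0  0  0  0  0  1  1  1  1  1  1  1  1
So g(16) = 1.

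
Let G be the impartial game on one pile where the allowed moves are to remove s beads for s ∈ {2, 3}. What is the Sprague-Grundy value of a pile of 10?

0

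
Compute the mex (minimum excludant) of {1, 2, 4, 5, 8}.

0

0 is not in the set, so the mex is 0.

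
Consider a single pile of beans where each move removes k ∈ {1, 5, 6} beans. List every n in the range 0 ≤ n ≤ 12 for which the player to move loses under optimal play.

0, 2, 4, 11

Grundy values for subtraction set {1, 5, 6}:
g(0) = mex{} = 0
g(1) = mex{0} = 1
g(2) = mex{1} = 0
g(3) = mex{0} = 1
g(4) = mex{1} = 0
g(5) = mex{0} = 1
g(6) = mex{0,1} = 2
g(7) = mex{0,1,2} = 3
g(8) = mex{0,1,3} = 2
g(9) = mex{0,1,2} = 3
g(10) = mex{0,1,3} = 2
g(11) = mex{1,2} = 0
g(12) = mex{0,2,3} = 1
The P-positions (g = 0) in 0..12 are 0, 2, 4, 11.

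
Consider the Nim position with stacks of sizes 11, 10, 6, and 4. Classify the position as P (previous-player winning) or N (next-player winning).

Compute the nim-sum pairwise:
11 ⊕ 10 = 1
1 ⊕ 6 = 7
7 ⊕ 4 = 3
The nim-sum is 3 ≠ 0, so this is an N-position: the player to move can win.

N-position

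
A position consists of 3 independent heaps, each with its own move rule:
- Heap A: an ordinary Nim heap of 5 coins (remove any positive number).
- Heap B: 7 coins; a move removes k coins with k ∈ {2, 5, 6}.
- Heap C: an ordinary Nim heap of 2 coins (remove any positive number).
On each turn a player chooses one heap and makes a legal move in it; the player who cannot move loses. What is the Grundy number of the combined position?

Heap A is a plain Nim heap of size 5, so its Grundy value is 5.
Grundy values for heap B (subtraction set {2, 5, 6}):
k:     0  1  2  3  4  5  6  7
g(k):  0  0  1  1  0  2  1  3
So g(7) = 3.
Heap C is a plain Nim heap of size 2, so its Grundy value is 2.
By the Sprague-Grundy theorem, the Grundy value of a sum of independent games is the XOR of the component values.
Combined value = 5 ⊕ 3 ⊕ 2 = 4.

4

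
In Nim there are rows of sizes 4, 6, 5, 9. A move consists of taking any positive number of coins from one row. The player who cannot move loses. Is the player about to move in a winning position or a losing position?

Winning position

Compute the nim-sum pairwise:
4 XOR 6 = 2
2 XOR 5 = 7
7 XOR 9 = 14
The nim-sum is 14 ≠ 0, so this is an N-position: the player to move can win.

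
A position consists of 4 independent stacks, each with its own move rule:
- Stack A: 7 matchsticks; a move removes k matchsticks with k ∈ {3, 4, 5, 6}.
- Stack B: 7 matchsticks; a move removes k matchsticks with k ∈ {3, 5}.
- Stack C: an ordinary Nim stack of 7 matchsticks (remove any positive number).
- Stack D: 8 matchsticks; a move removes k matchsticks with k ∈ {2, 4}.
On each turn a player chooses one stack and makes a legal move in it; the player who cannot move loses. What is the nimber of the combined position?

Grundy values for stack A (subtraction set {3, 4, 5, 6}):
k:     0  1  2  3  4  5  6  7
g(k):  0  0  0  1  1  1  2  2
So g(7) = 2.
Build the Grundy sequence for stack B with g(k) = mex{g(k−s) : s ∈ {3, 5}, s ≤ k}:
k:     0  1  2  3  4  5  6  7
g(k):  0  0  0  1  1  1  2  2
So g(7) = 2.
Stack C is a plain Nim stack of size 7, so its Grundy value is 7.
Grundy values for stack D (subtraction set {2, 4}):
k:     0  1  2  3  4  5  6  7  8
g(k):  0  0  1  1  2  2  0  0  1
So g(8) = 1.
The value of a disjunctive sum is the nim-sum of the parts.
Combined value = 2 ⊕ 2 ⊕ 7 ⊕ 1 = 6.

6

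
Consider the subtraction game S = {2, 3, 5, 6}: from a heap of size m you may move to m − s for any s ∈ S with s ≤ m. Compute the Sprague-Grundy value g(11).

1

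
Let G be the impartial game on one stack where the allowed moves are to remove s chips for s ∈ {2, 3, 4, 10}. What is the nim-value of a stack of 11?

2

Build the Grundy sequence with g(k) = mex{g(k−s) : s ∈ {2, 3, 4, 10}, s ≤ k}:
k:     0  1  2  3  4  5  6  7  8  9 10 11
g(k):  0  0  1  1  2  2  0  0  1  1  2  2
So g(11) = 2.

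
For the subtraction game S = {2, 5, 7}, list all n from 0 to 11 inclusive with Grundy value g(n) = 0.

Compute g(0), g(1), … for moves {2, 5, 7}:
k:     0  1  2  3  4  5  6  7  8  9 10 11
g(k):  0  0  1  1  0  2  1  3  2  2  0  3
The P-positions (g = 0) in 0..11 are 0, 1, 4, 10.

0, 1, 4, 10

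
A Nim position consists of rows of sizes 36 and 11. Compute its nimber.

Compute the nim-sum pairwise:
36 XOR 11 = 47

47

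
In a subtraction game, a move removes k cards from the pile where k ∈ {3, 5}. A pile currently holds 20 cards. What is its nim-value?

1

Build the Grundy sequence with g(k) = mex{g(k−s) : s ∈ {3, 5}, s ≤ k}:
k:     0  1  2  3  4  5  6  7  8  9 10 11 12 13 14 15 16 17 18 19 20
g(k):  0  0  0  1  1  1  2  2  0  0  0  1  1  1  2  2  0  0  0  1  1
So g(20) = 1.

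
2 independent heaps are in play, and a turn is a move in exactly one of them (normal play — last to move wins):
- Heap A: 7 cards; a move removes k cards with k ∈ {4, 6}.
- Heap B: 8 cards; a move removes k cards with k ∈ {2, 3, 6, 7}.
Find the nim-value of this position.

3

For heap A, compute g(0), g(1), … with moves {4, 6}:
g(0) = mex{} = 0
g(1) = mex{} = 0
g(2) = mex{} = 0
g(3) = mex{} = 0
g(4) = mex{0} = 1
g(5) = mex{0} = 1
g(6) = mex{0} = 1
g(7) = mex{0} = 1
So g(7) = 1.
For heap B, compute g(0), g(1), … with moves {2, 3, 6, 7}:
k:     0  1  2  3  4  5  6  7  8
g(k):  0  0  1  1  2  0  3  1  2
So g(8) = 2.
By the Sprague-Grundy theorem, the Grundy value of a sum of independent games is the XOR of the component values.
Combined value = 1 XOR 2 = 3.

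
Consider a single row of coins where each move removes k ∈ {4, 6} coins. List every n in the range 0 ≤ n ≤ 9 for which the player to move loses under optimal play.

0, 1, 2, 3

Grundy values for subtraction set {4, 6}:
k:     0  1  2  3  4  5  6  7  8  9
g(k):  0  0  0  0  1  1  1  1  2  2
The P-positions (g = 0) in 0..9 are 0, 1, 2, 3.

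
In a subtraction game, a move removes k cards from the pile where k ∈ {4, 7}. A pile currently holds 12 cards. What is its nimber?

0

Compute g(0), g(1), … for moves {4, 7}:
g(0) = mex{} = 0
g(1) = mex{} = 0
g(2) = mex{} = 0
g(3) = mex{} = 0
g(4) = mex{0} = 1
g(5) = mex{0} = 1
g(6) = mex{0} = 1
g(7) = mex{0} = 1
g(8) = mex{0,1} = 2
g(9) = mex{0,1} = 2
g(10) = mex{0,1} = 2
g(11) = mex{1} = 0
g(12) = mex{1,2} = 0
So g(12) = 0.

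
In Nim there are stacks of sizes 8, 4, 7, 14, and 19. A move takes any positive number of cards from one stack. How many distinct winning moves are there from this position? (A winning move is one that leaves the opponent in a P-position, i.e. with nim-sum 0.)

1

Nim-sum: 8 ⊕ 4 ⊕ 7 ⊕ 14 ⊕ 19 = 22.
The overall nim-sum is X = 22. A stack of size p has a winning move iff p XOR X < p (reduce it to p XOR X).
  8: 8 XOR 22 = 30 ≥ 8 — no move.
  4: 4 XOR 22 = 18 ≥ 4 — no move.
  7: 7 XOR 22 = 17 ≥ 7 — no move.
  14: 14 XOR 22 = 24 ≥ 14 — no move.
  19: 19 XOR 22 = 5 < 19 — winning move (to 5).
That gives 1 winning move.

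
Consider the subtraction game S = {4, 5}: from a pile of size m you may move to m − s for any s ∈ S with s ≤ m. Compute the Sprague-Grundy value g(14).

1

Build the Grundy sequence with g(k) = mex{g(k−s) : s ∈ {4, 5}, s ≤ k}:
g(0) = mex{} = 0
g(1) = mex{} = 0
g(2) = mex{} = 0
g(3) = mex{} = 0
g(4) = mex{0} = 1
g(5) = mex{0} = 1
g(6) = mex{0} = 1
g(7) = mex{0} = 1
g(8) = mex{0,1} = 2
g(9) = mex{1} = 0
g(10) = mex{1} = 0
g(11) = mex{1} = 0
g(12) = mex{1,2} = 0
g(13) = mex{0,2} = 1
g(14) = mex{0} = 1
So g(14) = 1.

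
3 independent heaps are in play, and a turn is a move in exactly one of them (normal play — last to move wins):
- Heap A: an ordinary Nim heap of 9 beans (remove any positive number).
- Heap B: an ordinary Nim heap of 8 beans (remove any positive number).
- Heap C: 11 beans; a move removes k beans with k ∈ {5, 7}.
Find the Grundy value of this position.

Heap A is a plain Nim heap of size 9, so its Grundy value is 9.
Heap B is a plain Nim heap of size 8, so its Grundy value is 8.
For heap C, compute g(0), g(1), … with moves {5, 7}:
k:     0  1  2  3  4  5  6  7  8  9 10 11
g(k):  0  0  0  0  0  1  1  1  1  1  2  2
So g(11) = 2.
By the Sprague-Grundy theorem, the Grundy value of a sum of independent games is the XOR of the component values.
Combined value = 9 XOR 8 XOR 2 = 3.

3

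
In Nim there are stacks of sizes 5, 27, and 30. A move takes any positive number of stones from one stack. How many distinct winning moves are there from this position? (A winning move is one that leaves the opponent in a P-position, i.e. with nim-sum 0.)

0

Compute the nim-sum pairwise:
5 ⊕ 27 = 30
30 ⊕ 30 = 0
The nim-sum is already 0, so every move leaves a nonzero nim-sum — there are no winning moves.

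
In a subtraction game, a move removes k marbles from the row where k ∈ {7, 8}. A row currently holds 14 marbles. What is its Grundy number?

Compute g(0), g(1), … for moves {7, 8}:
g(0) = mex{} = 0
g(1) = mex{} = 0
g(2) = mex{} = 0
g(3) = mex{} = 0
g(4) = mex{} = 0
g(5) = mex{} = 0
g(6) = mex{} = 0
g(7) = mex{0} = 1
g(8) = mex{0} = 1
g(9) = mex{0} = 1
g(10) = mex{0} = 1
g(11) = mex{0} = 1
g(12) = mex{0} = 1
g(13) = mex{0} = 1
g(14) = mex{0,1} = 2
So g(14) = 2.

2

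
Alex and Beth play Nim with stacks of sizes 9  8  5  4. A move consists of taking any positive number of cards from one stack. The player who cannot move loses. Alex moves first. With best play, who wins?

Write each in binary and XOR column by column:
  1001  (9)
  1000  (8)
  0101  (5)
  0100  (4)
  ----
  0000  (0)
The nim-sum is 0, so this is a P-position: the player to move is in a losing position under optimal play; Alex is about to move from it and so loses — Beth wins.

Beth wins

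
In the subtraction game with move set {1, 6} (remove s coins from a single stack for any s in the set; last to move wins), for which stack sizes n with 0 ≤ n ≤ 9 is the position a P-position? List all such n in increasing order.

0, 2, 4, 7, 9

Build the Grundy sequence with g(k) = mex{g(k−s) : s ∈ {1, 6}, s ≤ k}:
g(0) = mex{} = 0
g(1) = mex{0} = 1
g(2) = mex{1} = 0
g(3) = mex{0} = 1
g(4) = mex{1} = 0
g(5) = mex{0} = 1
g(6) = mex{0,1} = 2
g(7) = mex{1,2} = 0
g(8) = mex{0} = 1
g(9) = mex{1} = 0
The P-positions (g = 0) in 0..9 are 0, 2, 4, 7, 9.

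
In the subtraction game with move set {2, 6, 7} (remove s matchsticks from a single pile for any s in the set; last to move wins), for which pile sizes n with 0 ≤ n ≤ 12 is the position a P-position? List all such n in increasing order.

0, 1, 4, 5, 9

Compute g(0), g(1), … for moves {2, 6, 7}:
k:     0  1  2  3  4  5  6  7  8  9 10 11 12
g(k):  0  0  1  1  0  0  1  1  2  0  3  1  2
The P-positions (g = 0) in 0..12 are 0, 1, 4, 5, 9.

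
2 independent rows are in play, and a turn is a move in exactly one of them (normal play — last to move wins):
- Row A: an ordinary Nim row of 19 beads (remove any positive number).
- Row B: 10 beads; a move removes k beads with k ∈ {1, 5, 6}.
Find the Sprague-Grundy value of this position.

17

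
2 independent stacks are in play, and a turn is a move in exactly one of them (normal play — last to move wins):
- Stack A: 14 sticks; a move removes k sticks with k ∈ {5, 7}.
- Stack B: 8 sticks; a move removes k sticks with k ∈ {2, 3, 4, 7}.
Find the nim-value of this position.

1

Build the Grundy sequence for stack A with g(k) = mex{g(k−s) : s ∈ {5, 7}, s ≤ k}:
g(0) = mex{} = 0
g(1) = mex{} = 0
g(2) = mex{} = 0
g(3) = mex{} = 0
g(4) = mex{} = 0
g(5) = mex{0} = 1
g(6) = mex{0} = 1
g(7) = mex{0} = 1
g(8) = mex{0} = 1
g(9) = mex{0} = 1
g(10) = mex{0,1} = 2
g(11) = mex{0,1} = 2
g(12) = mex{1} = 0
g(13) = mex{1} = 0
g(14) = mex{1} = 0
So g(14) = 0.
For stack B, compute g(0), g(1), … with moves {2, 3, 4, 7}:
g(0) = mex{} = 0
g(1) = mex{} = 0
g(2) = mex{0} = 1
g(3) = mex{0} = 1
g(4) = mex{0,1} = 2
g(5) = mex{0,1} = 2
g(6) = mex{1,2} = 0
g(7) = mex{0,1,2} = 3
g(8) = mex{0,2} = 1
So g(8) = 1.
By the Sprague-Grundy theorem, the Grundy value of a sum of independent games is the XOR of the component values.
Combined value = 0 XOR 1 = 1.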